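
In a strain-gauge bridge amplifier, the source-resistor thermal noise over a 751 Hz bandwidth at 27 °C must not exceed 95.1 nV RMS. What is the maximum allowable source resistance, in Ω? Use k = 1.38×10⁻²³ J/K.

T = 27 °C + 273.15 = 300.15 K
Johnson–Nyquist: V_n = √(4kTRB) ⇒ R = V_n² / (4kTB)
4kTB = 4 × 1.38×10⁻²³ × 300.15 × 7.51×10² = 1.24×10⁻¹⁷
R = (9.51×10⁻⁸)² / 1.24×10⁻¹⁷ = 7.27×10² Ω = 727 Ω

727 Ω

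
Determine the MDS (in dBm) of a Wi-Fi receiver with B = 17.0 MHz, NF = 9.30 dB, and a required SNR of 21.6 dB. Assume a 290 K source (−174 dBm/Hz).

Sensitivity = −174 + 10 log₁₀(B) + NF + SNR_min
= −174 + 72.3 + 9.30 + 21.6
= −70.80 dBm → −70.8 dBm

−70.8 dBm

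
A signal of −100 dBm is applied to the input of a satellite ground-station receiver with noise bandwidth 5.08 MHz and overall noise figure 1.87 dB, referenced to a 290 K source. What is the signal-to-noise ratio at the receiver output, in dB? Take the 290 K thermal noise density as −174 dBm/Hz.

Noise floor: N = −174 + 10 log₁₀(B) + NF
10 log₁₀(5.08×10⁶) = 67.06 dB
N = −174 + 67.06 + 1.87 = −105.07 dBm
SNR = P_sig − N = −100 − (−105.07) = 5.07 dB → 5.1 dB

5.1 dB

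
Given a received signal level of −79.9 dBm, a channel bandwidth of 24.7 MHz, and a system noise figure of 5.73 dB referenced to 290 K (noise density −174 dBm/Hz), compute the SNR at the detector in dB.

14.4 dB

Noise floor: N = −174 + 10 log₁₀(B) + NF
10 log₁₀(2.47×10⁷) = 73.93 dB
N = −174 + 73.93 + 5.73 = −94.34 dBm
SNR = P_sig − N = −79.9 − (−94.34) = 14.44 dB → 14.4 dB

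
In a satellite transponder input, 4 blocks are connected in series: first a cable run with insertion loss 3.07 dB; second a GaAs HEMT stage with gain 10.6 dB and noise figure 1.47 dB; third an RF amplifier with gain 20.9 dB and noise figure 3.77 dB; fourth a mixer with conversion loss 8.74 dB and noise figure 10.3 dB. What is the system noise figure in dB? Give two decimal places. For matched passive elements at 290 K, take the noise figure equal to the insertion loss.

Convert to linear (a loss of L dB is a gain of −L dB): F_i = 10^(NF_i/10), G_i = 10^(G_i,dB/10)
  Stage 1: F_1 = 10^(3.07/10) = 2.028, G_1 = 10^(−3.07/10) = 0.4932
  Stage 2: F_2 = 10^(1.47/10) = 1.403, G_2 = 10^(10.6/10) = 11.48
  Stage 3: F_3 = 10^(3.77/10) = 2.382, G_3 = 10^(20.9/10) = 123.0
  Stage 4: F_4 = 10^(10.3/10) = 10.72, G_4 = 10^(−8.74/10) = 0.1337
Friis cascade:
  F = 2.028 + (1.403 − 1)/0.4932 + (2.382 − 1)/5.662 + (10.72 − 1)/696.6 = 3.103
NF = 10 log₁₀(3.103) = 4.92 dB

4.92 dB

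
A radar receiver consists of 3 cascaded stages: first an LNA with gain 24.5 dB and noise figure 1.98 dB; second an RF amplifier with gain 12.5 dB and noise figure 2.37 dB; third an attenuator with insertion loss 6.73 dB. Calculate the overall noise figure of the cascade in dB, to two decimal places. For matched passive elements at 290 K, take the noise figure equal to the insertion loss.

Convert to linear (a loss of L dB is a gain of −L dB): F_i = 10^(NF_i/10), G_i = 10^(G_i,dB/10)
  Stage 1: F_1 = 10^(1.98/10) = 1.578, G_1 = 10^(24.5/10) = 281.8
  Stage 2: F_2 = 10^(2.37/10) = 1.726, G_2 = 10^(12.5/10) = 17.78
  Stage 3: F_3 = 10^(6.73/10) = 4.710, G_3 = 10^(−6.73/10) = 0.2123
Friis cascade:
  F = 1.578 + (1.726 − 1)/281.8 + (4.710 − 1)/5012 = 1.581
NF = 10 log₁₀(1.581) = 1.99 dB

1.99 dB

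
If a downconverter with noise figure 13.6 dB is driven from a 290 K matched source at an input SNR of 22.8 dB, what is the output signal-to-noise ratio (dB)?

9.2 dB

By definition F = SNR_in/SNR_out, so in dB: SNR_out = SNR_in − NF
SNR_out = 22.8 − 13.6 = 9.2 dB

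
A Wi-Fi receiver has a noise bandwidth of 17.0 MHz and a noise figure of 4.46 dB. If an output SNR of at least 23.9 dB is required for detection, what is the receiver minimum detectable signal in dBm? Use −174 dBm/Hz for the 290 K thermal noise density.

−73.3 dBm

Sensitivity = −174 + 10 log₁₀(B) + NF + SNR_min
= −174 + 72.3 + 4.46 + 23.9
= −73.34 dBm → −73.3 dBm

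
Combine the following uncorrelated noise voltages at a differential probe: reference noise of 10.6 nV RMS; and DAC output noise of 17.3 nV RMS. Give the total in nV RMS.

Uncorrelated sources add in power (mean-square): V_tot = √(ΣV_i²)
V_tot = √[(1.06×10⁻⁸)² + (1.73×10⁻⁸)²] = 2.03×10⁻⁸ V = 20.3 nV

20.3 nV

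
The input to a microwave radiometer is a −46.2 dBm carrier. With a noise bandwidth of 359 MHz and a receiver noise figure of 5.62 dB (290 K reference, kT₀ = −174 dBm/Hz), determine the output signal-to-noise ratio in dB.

36.6 dB

Noise floor: N = −174 + 10 log₁₀(B) + NF
10 log₁₀(3.59×10⁸) = 85.55 dB
N = −174 + 85.55 + 5.62 = −82.83 dBm
SNR = P_sig − N = −46.2 − (−82.83) = 36.63 dB → 36.6 dB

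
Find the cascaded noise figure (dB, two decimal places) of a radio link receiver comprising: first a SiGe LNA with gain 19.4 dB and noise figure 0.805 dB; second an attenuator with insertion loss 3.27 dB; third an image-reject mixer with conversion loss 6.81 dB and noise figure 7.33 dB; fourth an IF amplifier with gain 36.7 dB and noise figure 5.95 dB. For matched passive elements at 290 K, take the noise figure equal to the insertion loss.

2.22 dB

Convert to linear (a loss of L dB is a gain of −L dB): F_i = 10^(NF_i/10), G_i = 10^(G_i,dB/10)
  Stage 1: F_1 = 10^(0.805/10) = 1.204, G_1 = 10^(19.4/10) = 87.10
  Stage 2: F_2 = 10^(3.27/10) = 2.123, G_2 = 10^(−3.27/10) = 0.4710
  Stage 3: F_3 = 10^(7.33/10) = 5.408, G_3 = 10^(−6.81/10) = 0.2084
  Stage 4: F_4 = 10^(5.95/10) = 3.936, G_4 = 10^(36.7/10) = 4677
Friis cascade:
  F = 1.204 + (2.123 − 1)/87.10 + (5.408 − 1)/41.02 + (3.936 − 1)/8.551 = 1.667
NF = 10 log₁₀(1.667) = 2.22 dB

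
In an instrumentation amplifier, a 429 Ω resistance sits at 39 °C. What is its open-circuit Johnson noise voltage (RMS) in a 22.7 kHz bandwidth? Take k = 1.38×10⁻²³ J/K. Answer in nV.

410 nV

T = 39 °C + 273.15 = 312.15 K
V_n = √(4kTRB)
4kTRB = 4 × 1.38×10⁻²³ × 312.15 × 4.29×10² × 2.27×10⁴ = 1.68×10⁻¹³ V²
V_n = √(1.68×10⁻¹³) = 4.10×10⁻⁷ V = 410 nV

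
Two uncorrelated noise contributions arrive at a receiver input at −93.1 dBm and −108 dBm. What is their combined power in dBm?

−93.0 dBm

Convert to linear, add, convert back:
P₁ = 4.90×10⁻¹³ W, P₂ = 1.58×10⁻¹⁴ W
P_tot = 5.06×10⁻¹³ W → 10 log₁₀(P_tot / 10⁻³) = −93.0 dBm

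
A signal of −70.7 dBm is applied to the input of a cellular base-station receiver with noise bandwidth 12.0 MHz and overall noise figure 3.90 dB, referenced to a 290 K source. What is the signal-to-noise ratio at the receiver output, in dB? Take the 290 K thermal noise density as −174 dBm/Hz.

28.6 dB

Noise floor: N = −174 + 10 log₁₀(B) + NF
10 log₁₀(1.20×10⁷) = 70.79 dB
N = −174 + 70.79 + 3.90 = −99.31 dBm
SNR = P_sig − N = −70.7 − (−99.31) = 28.61 dB → 28.6 dB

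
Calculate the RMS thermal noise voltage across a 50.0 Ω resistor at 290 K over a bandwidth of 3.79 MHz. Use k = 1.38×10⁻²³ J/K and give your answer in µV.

V_n = √(4kTRB)
4kTRB = 4 × 1.38×10⁻²³ × 290 × 5.00×10¹ × 3.79×10⁶ = 3.03×10⁻¹² V²
V_n = √(3.03×10⁻¹²) = 1.74×10⁻⁶ V = 1.74 µV

1.74 µV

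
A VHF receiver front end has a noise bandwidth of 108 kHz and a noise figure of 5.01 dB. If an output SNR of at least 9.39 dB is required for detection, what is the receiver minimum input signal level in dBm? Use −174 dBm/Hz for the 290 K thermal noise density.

Sensitivity = −174 + 10 log₁₀(B) + NF + SNR_min
= −174 + 50.33 + 5.01 + 9.39
= −109.27 dBm → −109.3 dBm

−109.3 dBm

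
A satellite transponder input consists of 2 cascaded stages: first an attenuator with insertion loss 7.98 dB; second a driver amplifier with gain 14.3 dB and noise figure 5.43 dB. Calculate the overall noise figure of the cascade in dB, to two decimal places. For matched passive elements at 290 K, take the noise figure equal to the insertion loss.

Convert to linear (a loss of L dB is a gain of −L dB): F_i = 10^(NF_i/10), G_i = 10^(G_i,dB/10)
  Stage 1: F_1 = 10^(7.98/10) = 6.281, G_1 = 10^(−7.98/10) = 0.1592
  Stage 2: F_2 = 10^(5.43/10) = 3.491, G_2 = 10^(14.3/10) = 26.92
Friis cascade:
  F = 6.281 + (3.491 − 1)/0.1592 = 21.93
NF = 10 log₁₀(21.93) = 13.41 dB

13.41 dB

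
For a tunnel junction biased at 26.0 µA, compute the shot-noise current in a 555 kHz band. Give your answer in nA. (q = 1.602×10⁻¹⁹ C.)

I_n = √(2qI·B)
2qI·B = 2 × 1.602×10⁻¹⁹ × 2.60×10⁻⁵ × 5.55×10⁵ = 4.62×10⁻¹⁸ A²
I_n = √(4.62×10⁻¹⁸) = 2.15×10⁻⁹ A = 2.15 nA

2.15 nA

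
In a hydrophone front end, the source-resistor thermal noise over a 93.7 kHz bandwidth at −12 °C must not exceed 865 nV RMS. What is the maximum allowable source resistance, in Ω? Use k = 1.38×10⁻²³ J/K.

T = −12 °C + 273.15 = 261.15 K
Johnson–Nyquist: V_n = √(4kTRB) ⇒ R = V_n² / (4kTB)
4kTB = 4 × 1.38×10⁻²³ × 261.15 × 9.37×10⁴ = 1.35×10⁻¹⁵
R = (8.65×10⁻⁷)² / 1.35×10⁻¹⁵ = 5.54×10² Ω = 554 Ω

554 Ω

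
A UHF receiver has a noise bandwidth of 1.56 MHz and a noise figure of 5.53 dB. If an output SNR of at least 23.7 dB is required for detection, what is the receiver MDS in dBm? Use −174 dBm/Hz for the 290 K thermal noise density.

Sensitivity = −174 + 10 log₁₀(B) + NF + SNR_min
= −174 + 61.93 + 5.53 + 23.7
= −82.84 dBm → −82.8 dBm

−82.8 dBm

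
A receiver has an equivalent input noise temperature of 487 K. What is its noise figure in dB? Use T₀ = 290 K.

F = 1 + T_e/T₀ = 1 + 487/290 = 2.67931
NF = 10 log₁₀(2.67931) = 4.28 dB

4.28 dB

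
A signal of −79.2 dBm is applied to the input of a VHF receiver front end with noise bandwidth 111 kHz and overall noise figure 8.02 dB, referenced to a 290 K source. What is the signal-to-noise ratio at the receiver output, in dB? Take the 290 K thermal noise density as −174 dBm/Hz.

Noise floor: N = −174 + 10 log₁₀(B) + NF
10 log₁₀(1.11×10⁵) = 50.45 dB
N = −174 + 50.45 + 8.02 = −115.53 dBm
SNR = P_sig − N = −79.2 − (−115.53) = 36.33 dB → 36.3 dB

36.3 dB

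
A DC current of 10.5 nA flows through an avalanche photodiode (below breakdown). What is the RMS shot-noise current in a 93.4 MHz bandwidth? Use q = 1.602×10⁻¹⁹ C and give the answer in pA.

I_n = √(2qI·B)
2qI·B = 2 × 1.602×10⁻¹⁹ × 1.05×10⁻⁸ × 9.34×10⁷ = 3.14×10⁻¹⁹ A²
I_n = √(3.14×10⁻¹⁹) = 5.61×10⁻¹⁰ A = 561 pA

561 pA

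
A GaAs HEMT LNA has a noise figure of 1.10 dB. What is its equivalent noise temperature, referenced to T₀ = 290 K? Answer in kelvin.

83.6 K

F = 10^(1.10/10) = 1.28825
T_e = (F − 1)·T₀ = (1.28825 − 1) × 290 = 83.6 K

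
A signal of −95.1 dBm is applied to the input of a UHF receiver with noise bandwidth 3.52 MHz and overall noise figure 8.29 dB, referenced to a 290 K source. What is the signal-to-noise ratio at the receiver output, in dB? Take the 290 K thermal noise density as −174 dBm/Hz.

Noise floor: N = −174 + 10 log₁₀(B) + NF
10 log₁₀(3.52×10⁶) = 65.47 dB
N = −174 + 65.47 + 8.29 = −100.24 dBm
SNR = P_sig − N = −95.1 − (−100.24) = 5.14 dB → 5.1 dB

5.1 dB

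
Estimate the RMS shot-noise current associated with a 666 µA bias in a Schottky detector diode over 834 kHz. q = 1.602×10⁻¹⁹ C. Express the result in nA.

I_n = √(2qI·B)
2qI·B = 2 × 1.602×10⁻¹⁹ × 6.66×10⁻⁴ × 8.34×10⁵ = 1.78×10⁻¹⁶ A²
I_n = √(1.78×10⁻¹⁶) = 1.33×10⁻⁸ A = 13.3 nA

13.3 nA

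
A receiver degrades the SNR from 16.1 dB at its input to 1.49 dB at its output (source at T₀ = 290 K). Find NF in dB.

14.61 dB

NF (dB) = SNR_in(dB) − SNR_out(dB) when the source is at T₀
NF = 16.1 − 1.49 = 14.61 dB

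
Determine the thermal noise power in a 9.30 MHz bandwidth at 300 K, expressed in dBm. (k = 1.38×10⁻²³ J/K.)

P_n = kTB = 1.38×10⁻²³ × 300 × 9.30×10⁶ = 3.85×10⁻¹⁴ W
In dBm: 10 log₁₀(3.85×10⁻¹⁴ / 10⁻³) = −104.1 dBm

−104.1 dBm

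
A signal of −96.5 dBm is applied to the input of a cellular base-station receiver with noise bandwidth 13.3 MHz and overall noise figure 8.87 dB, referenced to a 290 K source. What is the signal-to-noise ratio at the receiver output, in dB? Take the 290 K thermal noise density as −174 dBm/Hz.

−2.6 dB

Noise floor: N = −174 + 10 log₁₀(B) + NF
10 log₁₀(1.33×10⁷) = 71.24 dB
N = −174 + 71.24 + 8.87 = −93.89 dBm
SNR = P_sig − N = −96.5 − (−93.89) = −2.61 dB → −2.6 dB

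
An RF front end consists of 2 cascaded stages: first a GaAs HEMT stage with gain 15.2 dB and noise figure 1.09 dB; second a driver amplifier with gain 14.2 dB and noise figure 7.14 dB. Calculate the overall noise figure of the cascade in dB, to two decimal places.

1.50 dB

Convert to linear (a loss of L dB is a gain of −L dB): F_i = 10^(NF_i/10), G_i = 10^(G_i,dB/10)
  Stage 1: F_1 = 10^(1.09/10) = 1.285, G_1 = 10^(15.2/10) = 33.11
  Stage 2: F_2 = 10^(7.14/10) = 5.176, G_2 = 10^(14.2/10) = 26.30
Friis cascade:
  F = 1.285 + (5.176 − 1)/33.11 = 1.411
NF = 10 log₁₀(1.411) = 1.50 dB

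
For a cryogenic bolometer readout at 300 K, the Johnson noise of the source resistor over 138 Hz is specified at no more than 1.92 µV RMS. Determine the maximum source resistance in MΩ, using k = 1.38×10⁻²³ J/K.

Johnson–Nyquist: V_n = √(4kTRB) ⇒ R = V_n² / (4kTB)
4kTB = 4 × 1.38×10⁻²³ × 300 × 1.38×10² = 2.29×10⁻¹⁸
R = (1.92×10⁻⁶)² / 2.29×10⁻¹⁸ = 1.61×10⁶ Ω = 1.61 MΩ

1.61 MΩ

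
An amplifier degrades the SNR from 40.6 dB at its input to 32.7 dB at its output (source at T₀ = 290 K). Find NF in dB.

7.9 dB

NF (dB) = SNR_in(dB) − SNR_out(dB) when the source is at T₀
NF = 40.6 − 32.7 = 7.9 dB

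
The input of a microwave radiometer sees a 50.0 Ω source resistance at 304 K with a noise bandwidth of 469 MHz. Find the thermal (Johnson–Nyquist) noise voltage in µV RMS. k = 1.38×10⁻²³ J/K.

V_n = √(4kTRB)
4kTRB = 4 × 1.38×10⁻²³ × 304 × 5.00×10¹ × 4.69×10⁸ = 3.94×10⁻¹⁰ V²
V_n = √(3.94×10⁻¹⁰) = 1.98×10⁻⁵ V = 19.8 µV

19.8 µV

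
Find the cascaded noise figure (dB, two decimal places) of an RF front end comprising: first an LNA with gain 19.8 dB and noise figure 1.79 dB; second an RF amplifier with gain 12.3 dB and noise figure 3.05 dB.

1.82 dB

Convert to linear (a loss of L dB is a gain of −L dB): F_i = 10^(NF_i/10), G_i = 10^(G_i,dB/10)
  Stage 1: F_1 = 10^(1.79/10) = 1.510, G_1 = 10^(19.8/10) = 95.50
  Stage 2: F_2 = 10^(3.05/10) = 2.018, G_2 = 10^(12.3/10) = 16.98
Friis cascade:
  F = 1.510 + (2.018 − 1)/95.50 = 1.521
NF = 10 log₁₀(1.521) = 1.82 dB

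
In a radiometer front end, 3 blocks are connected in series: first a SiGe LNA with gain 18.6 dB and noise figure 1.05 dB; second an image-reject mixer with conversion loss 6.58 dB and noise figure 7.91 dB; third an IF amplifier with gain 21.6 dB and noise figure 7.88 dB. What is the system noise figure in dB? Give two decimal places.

Convert to linear (a loss of L dB is a gain of −L dB): F_i = 10^(NF_i/10), G_i = 10^(G_i,dB/10)
  Stage 1: F_1 = 10^(1.05/10) = 1.274, G_1 = 10^(18.6/10) = 72.44
  Stage 2: F_2 = 10^(7.91/10) = 6.180, G_2 = 10^(−6.58/10) = 0.2198
  Stage 3: F_3 = 10^(7.88/10) = 6.138, G_3 = 10^(21.6/10) = 144.5
Friis cascade:
  F = 1.274 + (6.180 − 1)/72.44 + (6.138 − 1)/15.92 = 1.668
NF = 10 log₁₀(1.668) = 2.22 dB

2.22 dB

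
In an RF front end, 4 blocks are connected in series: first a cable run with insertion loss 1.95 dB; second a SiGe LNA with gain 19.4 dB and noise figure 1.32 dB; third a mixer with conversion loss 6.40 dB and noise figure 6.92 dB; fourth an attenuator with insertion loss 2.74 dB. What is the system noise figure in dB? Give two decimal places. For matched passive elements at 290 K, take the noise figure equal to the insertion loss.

Convert to linear (a loss of L dB is a gain of −L dB): F_i = 10^(NF_i/10), G_i = 10^(G_i,dB/10)
  Stage 1: F_1 = 10^(1.95/10) = 1.567, G_1 = 10^(−1.95/10) = 0.6383
  Stage 2: F_2 = 10^(1.32/10) = 1.355, G_2 = 10^(19.4/10) = 87.10
  Stage 3: F_3 = 10^(6.92/10) = 4.920, G_3 = 10^(−6.40/10) = 0.2291
  Stage 4: F_4 = 10^(2.74/10) = 1.879, G_4 = 10^(−2.74/10) = 0.5321
Friis cascade:
  F = 1.567 + (1.355 − 1)/0.6383 + (4.920 − 1)/55.59 + (1.879 − 1)/12.74 = 2.263
NF = 10 log₁₀(2.263) = 3.55 dB

3.55 dB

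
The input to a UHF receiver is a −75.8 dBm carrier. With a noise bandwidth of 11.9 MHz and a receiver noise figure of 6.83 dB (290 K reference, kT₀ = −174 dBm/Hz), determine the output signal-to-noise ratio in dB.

Noise floor: N = −174 + 10 log₁₀(B) + NF
10 log₁₀(1.19×10⁷) = 70.76 dB
N = −174 + 70.76 + 6.83 = −96.41 dBm
SNR = P_sig − N = −75.8 − (−96.41) = 20.61 dB → 20.6 dB

20.6 dB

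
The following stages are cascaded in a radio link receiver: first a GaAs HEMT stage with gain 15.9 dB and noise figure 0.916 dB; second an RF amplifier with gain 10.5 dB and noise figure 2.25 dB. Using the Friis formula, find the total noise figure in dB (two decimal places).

0.98 dB

Convert to linear (a loss of L dB is a gain of −L dB): F_i = 10^(NF_i/10), G_i = 10^(G_i,dB/10)
  Stage 1: F_1 = 10^(0.916/10) = 1.235, G_1 = 10^(15.9/10) = 38.90
  Stage 2: F_2 = 10^(2.25/10) = 1.679, G_2 = 10^(10.5/10) = 11.22
Friis cascade:
  F = 1.235 + (1.679 − 1)/38.90 = 1.252
NF = 10 log₁₀(1.252) = 0.98 dB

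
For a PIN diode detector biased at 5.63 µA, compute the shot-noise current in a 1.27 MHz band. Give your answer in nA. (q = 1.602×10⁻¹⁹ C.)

1.51 nA

I_n = √(2qI·B)
2qI·B = 2 × 1.602×10⁻¹⁹ × 5.63×10⁻⁶ × 1.27×10⁶ = 2.29×10⁻¹⁸ A²
I_n = √(2.29×10⁻¹⁸) = 1.51×10⁻⁹ A = 1.51 nA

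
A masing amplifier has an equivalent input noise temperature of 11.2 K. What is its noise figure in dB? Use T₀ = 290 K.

F = 1 + T_e/T₀ = 1 + 11.2/290 = 1.03862
NF = 10 log₁₀(1.03862) = 0.165 dB

0.165 dB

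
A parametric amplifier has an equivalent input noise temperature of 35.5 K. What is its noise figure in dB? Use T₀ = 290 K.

0.502 dB

F = 1 + T_e/T₀ = 1 + 35.5/290 = 1.12241
NF = 10 log₁₀(1.12241) = 0.502 dB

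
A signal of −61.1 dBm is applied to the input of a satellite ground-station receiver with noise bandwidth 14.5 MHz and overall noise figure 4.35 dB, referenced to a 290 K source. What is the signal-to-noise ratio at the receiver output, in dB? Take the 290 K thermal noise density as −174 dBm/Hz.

36.9 dB

Noise floor: N = −174 + 10 log₁₀(B) + NF
10 log₁₀(1.45×10⁷) = 71.61 dB
N = −174 + 71.61 + 4.35 = −98.04 dBm
SNR = P_sig − N = −61.1 − (−98.04) = 36.94 dB → 36.9 dB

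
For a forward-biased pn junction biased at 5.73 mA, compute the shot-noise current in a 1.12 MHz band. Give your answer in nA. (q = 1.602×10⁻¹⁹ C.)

I_n = √(2qI·B)
2qI·B = 2 × 1.602×10⁻¹⁹ × 5.73×10⁻³ × 1.12×10⁶ = 2.06×10⁻¹⁵ A²
I_n = √(2.06×10⁻¹⁵) = 4.53×10⁻⁸ A = 45.3 nA

45.3 nA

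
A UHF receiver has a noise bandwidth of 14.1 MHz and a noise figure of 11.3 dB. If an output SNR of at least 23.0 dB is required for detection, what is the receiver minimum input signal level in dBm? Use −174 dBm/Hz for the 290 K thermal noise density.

−68.2 dBm

Sensitivity = −174 + 10 log₁₀(B) + NF + SNR_min
= −174 + 71.49 + 11.3 + 23.0
= −68.21 dBm → −68.2 dBm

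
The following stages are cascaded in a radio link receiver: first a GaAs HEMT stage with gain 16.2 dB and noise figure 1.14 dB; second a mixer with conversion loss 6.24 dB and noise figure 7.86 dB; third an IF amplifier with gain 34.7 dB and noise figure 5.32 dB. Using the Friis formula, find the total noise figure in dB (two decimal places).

2.22 dB

Convert to linear (a loss of L dB is a gain of −L dB): F_i = 10^(NF_i/10), G_i = 10^(G_i,dB/10)
  Stage 1: F_1 = 10^(1.14/10) = 1.300, G_1 = 10^(16.2/10) = 41.69
  Stage 2: F_2 = 10^(7.86/10) = 6.109, G_2 = 10^(−6.24/10) = 0.2377
  Stage 3: F_3 = 10^(5.32/10) = 3.404, G_3 = 10^(34.7/10) = 2951
Friis cascade:
  F = 1.300 + (6.109 − 1)/41.69 + (3.404 − 1)/9.908 = 1.665
NF = 10 log₁₀(1.665) = 2.22 dB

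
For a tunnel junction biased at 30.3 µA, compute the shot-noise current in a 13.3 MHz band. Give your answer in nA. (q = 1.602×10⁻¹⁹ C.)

11.4 nA

I_n = √(2qI·B)
2qI·B = 2 × 1.602×10⁻¹⁹ × 3.03×10⁻⁵ × 1.33×10⁷ = 1.29×10⁻¹⁶ A²
I_n = √(1.29×10⁻¹⁶) = 1.14×10⁻⁸ A = 11.4 nA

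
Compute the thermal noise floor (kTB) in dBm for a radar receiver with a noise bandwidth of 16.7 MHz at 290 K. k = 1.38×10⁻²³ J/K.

P_n = kTB = 1.38×10⁻²³ × 290 × 1.67×10⁷ = 6.68×10⁻¹⁴ W
In dBm: 10 log₁₀(6.68×10⁻¹⁴ / 10⁻³) = −101.8 dBm

−101.8 dBm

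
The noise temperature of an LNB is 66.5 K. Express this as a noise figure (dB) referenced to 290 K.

F = 1 + T_e/T₀ = 1 + 66.5/290 = 1.22931
NF = 10 log₁₀(1.22931) = 0.897 dB

0.897 dB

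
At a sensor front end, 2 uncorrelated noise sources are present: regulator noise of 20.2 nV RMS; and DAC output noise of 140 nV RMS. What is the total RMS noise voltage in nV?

141 nV

Uncorrelated sources add in power (mean-square): V_tot = √(ΣV_i²)
V_tot = √[(2.02×10⁻⁸)² + (1.40×10⁻⁷)²] = 1.41×10⁻⁷ V = 141 nV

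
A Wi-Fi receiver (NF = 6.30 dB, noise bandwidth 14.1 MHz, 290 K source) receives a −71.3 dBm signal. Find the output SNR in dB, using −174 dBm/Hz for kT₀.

24.9 dB

Noise floor: N = −174 + 10 log₁₀(B) + NF
10 log₁₀(1.41×10⁷) = 71.49 dB
N = −174 + 71.49 + 6.30 = −96.21 dBm
SNR = P_sig − N = −71.3 − (−96.21) = 24.91 dB → 24.9 dB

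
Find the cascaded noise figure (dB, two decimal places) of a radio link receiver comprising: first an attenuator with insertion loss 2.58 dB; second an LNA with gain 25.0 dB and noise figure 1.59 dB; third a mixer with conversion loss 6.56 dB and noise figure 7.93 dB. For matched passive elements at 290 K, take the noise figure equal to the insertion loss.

4.22 dB

Convert to linear (a loss of L dB is a gain of −L dB): F_i = 10^(NF_i/10), G_i = 10^(G_i,dB/10)
  Stage 1: F_1 = 10^(2.58/10) = 1.811, G_1 = 10^(−2.58/10) = 0.5521
  Stage 2: F_2 = 10^(1.59/10) = 1.442, G_2 = 10^(25.0/10) = 316.2
  Stage 3: F_3 = 10^(7.93/10) = 6.209, G_3 = 10^(−6.56/10) = 0.2208
Friis cascade:
  F = 1.811 + (1.442 − 1)/0.5521 + (6.209 − 1)/174.6 = 2.642
NF = 10 log₁₀(2.642) = 4.22 dB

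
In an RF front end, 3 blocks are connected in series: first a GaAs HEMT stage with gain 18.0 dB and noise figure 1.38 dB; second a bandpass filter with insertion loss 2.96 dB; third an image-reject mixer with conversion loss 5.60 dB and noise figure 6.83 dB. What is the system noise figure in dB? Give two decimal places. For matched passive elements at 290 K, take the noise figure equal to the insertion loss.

1.79 dB

Convert to linear (a loss of L dB is a gain of −L dB): F_i = 10^(NF_i/10), G_i = 10^(G_i,dB/10)
  Stage 1: F_1 = 10^(1.38/10) = 1.374, G_1 = 10^(18.0/10) = 63.10
  Stage 2: F_2 = 10^(2.96/10) = 1.977, G_2 = 10^(−2.96/10) = 0.5058
  Stage 3: F_3 = 10^(6.83/10) = 4.819, G_3 = 10^(−5.60/10) = 0.2754
Friis cascade:
  F = 1.374 + (1.977 − 1)/63.10 + (4.819 − 1)/31.92 = 1.509
NF = 10 log₁₀(1.509) = 1.79 dB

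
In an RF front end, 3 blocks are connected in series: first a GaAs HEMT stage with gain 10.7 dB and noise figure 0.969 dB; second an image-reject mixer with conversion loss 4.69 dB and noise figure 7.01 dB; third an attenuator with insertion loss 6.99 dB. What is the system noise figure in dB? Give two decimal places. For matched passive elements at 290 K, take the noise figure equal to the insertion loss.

Convert to linear (a loss of L dB is a gain of −L dB): F_i = 10^(NF_i/10), G_i = 10^(G_i,dB/10)
  Stage 1: F_1 = 10^(0.969/10) = 1.250, G_1 = 10^(10.7/10) = 11.75
  Stage 2: F_2 = 10^(7.01/10) = 5.023, G_2 = 10^(−4.69/10) = 0.3396
  Stage 3: F_3 = 10^(6.99/10) = 5.000, G_3 = 10^(−6.99/10) = 0.2000
Friis cascade:
  F = 1.250 + (5.023 − 1)/11.75 + (5.000 − 1)/3.990 = 2.595
NF = 10 log₁₀(2.595) = 4.14 dB

4.14 dB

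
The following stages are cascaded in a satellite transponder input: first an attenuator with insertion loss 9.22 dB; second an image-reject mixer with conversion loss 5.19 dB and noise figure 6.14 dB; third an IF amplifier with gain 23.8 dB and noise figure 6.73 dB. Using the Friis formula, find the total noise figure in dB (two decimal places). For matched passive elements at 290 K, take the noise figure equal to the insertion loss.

Convert to linear (a loss of L dB is a gain of −L dB): F_i = 10^(NF_i/10), G_i = 10^(G_i,dB/10)
  Stage 1: F_1 = 10^(9.22/10) = 8.356, G_1 = 10^(−9.22/10) = 0.1197
  Stage 2: F_2 = 10^(6.14/10) = 4.111, G_2 = 10^(−5.19/10) = 0.3027
  Stage 3: F_3 = 10^(6.73/10) = 4.710, G_3 = 10^(23.8/10) = 239.9
Friis cascade:
  F = 8.356 + (4.111 − 1)/0.1197 + (4.710 − 1)/0.03622 = 136.8
NF = 10 log₁₀(136.8) = 21.36 dB

21.36 dB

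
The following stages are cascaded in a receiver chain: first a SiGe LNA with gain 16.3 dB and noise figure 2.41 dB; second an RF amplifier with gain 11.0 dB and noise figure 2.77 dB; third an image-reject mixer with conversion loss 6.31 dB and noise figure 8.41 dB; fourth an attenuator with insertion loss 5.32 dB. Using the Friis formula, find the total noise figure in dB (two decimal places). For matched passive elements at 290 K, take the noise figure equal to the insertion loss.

2.54 dB

Convert to linear (a loss of L dB is a gain of −L dB): F_i = 10^(NF_i/10), G_i = 10^(G_i,dB/10)
  Stage 1: F_1 = 10^(2.41/10) = 1.742, G_1 = 10^(16.3/10) = 42.66
  Stage 2: F_2 = 10^(2.77/10) = 1.892, G_2 = 10^(11.0/10) = 12.59
  Stage 3: F_3 = 10^(8.41/10) = 6.934, G_3 = 10^(−6.31/10) = 0.2339
  Stage 4: F_4 = 10^(5.32/10) = 3.404, G_4 = 10^(−5.32/10) = 0.2938
Friis cascade:
  F = 1.742 + (1.892 − 1)/42.66 + (6.934 − 1)/537.0 + (3.404 − 1)/125.6 = 1.793
NF = 10 log₁₀(1.793) = 2.54 dB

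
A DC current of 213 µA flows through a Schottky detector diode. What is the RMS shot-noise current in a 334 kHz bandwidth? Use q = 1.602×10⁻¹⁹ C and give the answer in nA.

4.77 nA

I_n = √(2qI·B)
2qI·B = 2 × 1.602×10⁻¹⁹ × 2.13×10⁻⁴ × 3.34×10⁵ = 2.28×10⁻¹⁷ A²
I_n = √(2.28×10⁻¹⁷) = 4.77×10⁻⁹ A = 4.77 nA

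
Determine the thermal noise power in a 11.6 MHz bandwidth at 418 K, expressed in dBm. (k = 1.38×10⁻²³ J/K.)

P_n = kTB = 1.38×10⁻²³ × 418 × 1.16×10⁷ = 6.69×10⁻¹⁴ W
In dBm: 10 log₁₀(6.69×10⁻¹⁴ / 10⁻³) = −101.7 dBm

−101.7 dBm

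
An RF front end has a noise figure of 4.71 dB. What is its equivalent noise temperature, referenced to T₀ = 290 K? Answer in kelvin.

568 K

F = 10^(4.71/10) = 2.95801
T_e = (F − 1)·T₀ = (2.95801 − 1) × 290 = 568 K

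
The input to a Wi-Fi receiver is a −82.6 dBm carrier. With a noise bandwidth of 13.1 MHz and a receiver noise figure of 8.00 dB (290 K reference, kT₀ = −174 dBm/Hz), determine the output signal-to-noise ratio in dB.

12.2 dB

Noise floor: N = −174 + 10 log₁₀(B) + NF
10 log₁₀(1.31×10⁷) = 71.17 dB
N = −174 + 71.17 + 8.00 = −94.83 dBm
SNR = P_sig − N = −82.6 − (−94.83) = 12.23 dB → 12.2 dB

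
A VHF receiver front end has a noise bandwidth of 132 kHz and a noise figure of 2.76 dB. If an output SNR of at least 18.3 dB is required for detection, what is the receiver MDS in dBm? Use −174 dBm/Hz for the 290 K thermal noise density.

Sensitivity = −174 + 10 log₁₀(B) + NF + SNR_min
= −174 + 51.21 + 2.76 + 18.3
= −101.73 dBm → −101.7 dBm

−101.7 dBm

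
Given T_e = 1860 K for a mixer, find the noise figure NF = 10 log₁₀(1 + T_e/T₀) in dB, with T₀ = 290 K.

F = 1 + T_e/T₀ = 1 + 1860/290 = 7.41379
NF = 10 log₁₀(7.41379) = 8.70 dB

8.70 dB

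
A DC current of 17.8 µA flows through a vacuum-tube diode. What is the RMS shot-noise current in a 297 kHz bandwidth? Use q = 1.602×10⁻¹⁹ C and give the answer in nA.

I_n = √(2qI·B)
2qI·B = 2 × 1.602×10⁻¹⁹ × 1.78×10⁻⁵ × 2.97×10⁵ = 1.69×10⁻¹⁸ A²
I_n = √(1.69×10⁻¹⁸) = 1.30×10⁻⁹ A = 1.30 nA

1.30 nA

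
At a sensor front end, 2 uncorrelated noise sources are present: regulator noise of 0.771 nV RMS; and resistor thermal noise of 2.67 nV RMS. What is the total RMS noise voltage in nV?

2.78 nV

Uncorrelated sources add in power (mean-square): V_tot = √(ΣV_i²)
V_tot = √[(7.71×10⁻¹⁰)² + (2.67×10⁻⁹)²] = 2.78×10⁻⁹ V = 2.78 nV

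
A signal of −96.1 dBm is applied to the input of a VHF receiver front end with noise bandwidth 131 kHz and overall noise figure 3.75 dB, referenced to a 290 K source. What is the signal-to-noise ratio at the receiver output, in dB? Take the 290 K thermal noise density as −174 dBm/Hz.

Noise floor: N = −174 + 10 log₁₀(B) + NF
10 log₁₀(1.31×10⁵) = 51.17 dB
N = −174 + 51.17 + 3.75 = −119.08 dBm
SNR = P_sig − N = −96.1 − (−119.08) = 22.98 dB → 23.0 dB

23.0 dB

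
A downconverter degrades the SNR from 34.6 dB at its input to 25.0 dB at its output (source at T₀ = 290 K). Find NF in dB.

NF (dB) = SNR_in(dB) − SNR_out(dB) when the source is at T₀
NF = 34.6 − 25.0 = 9.6 dB

9.6 dB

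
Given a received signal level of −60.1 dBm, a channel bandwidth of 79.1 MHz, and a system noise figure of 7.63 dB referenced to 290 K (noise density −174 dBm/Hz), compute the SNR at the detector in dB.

Noise floor: N = −174 + 10 log₁₀(B) + NF
10 log₁₀(7.91×10⁷) = 78.98 dB
N = −174 + 78.98 + 7.63 = −87.39 dBm
SNR = P_sig − N = −60.1 − (−87.39) = 27.29 dB → 27.3 dB

27.3 dB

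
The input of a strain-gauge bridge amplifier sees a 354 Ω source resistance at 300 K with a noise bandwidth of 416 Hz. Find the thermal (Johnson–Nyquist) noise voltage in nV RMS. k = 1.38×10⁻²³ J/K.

49.4 nV

V_n = √(4kTRB)
4kTRB = 4 × 1.38×10⁻²³ × 300 × 3.54×10² × 4.16×10² = 2.44×10⁻¹⁵ V²
V_n = √(2.44×10⁻¹⁵) = 4.94×10⁻⁸ V = 49.4 nV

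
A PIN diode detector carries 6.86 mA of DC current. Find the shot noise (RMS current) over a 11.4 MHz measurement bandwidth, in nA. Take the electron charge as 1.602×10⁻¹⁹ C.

I_n = √(2qI·B)
2qI·B = 2 × 1.602×10⁻¹⁹ × 6.86×10⁻³ × 1.14×10⁷ = 2.51×10⁻¹⁴ A²
I_n = √(2.51×10⁻¹⁴) = 1.58×10⁻⁷ A = 158 nA

158 nA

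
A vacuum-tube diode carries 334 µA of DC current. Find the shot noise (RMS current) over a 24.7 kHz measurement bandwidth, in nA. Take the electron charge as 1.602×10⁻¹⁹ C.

1.63 nA

I_n = √(2qI·B)
2qI·B = 2 × 1.602×10⁻¹⁹ × 3.34×10⁻⁴ × 2.47×10⁴ = 2.64×10⁻¹⁸ A²
I_n = √(2.64×10⁻¹⁸) = 1.63×10⁻⁹ A = 1.63 nA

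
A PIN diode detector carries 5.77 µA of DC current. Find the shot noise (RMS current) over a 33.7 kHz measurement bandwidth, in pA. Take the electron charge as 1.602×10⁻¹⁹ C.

250 pA

I_n = √(2qI·B)
2qI·B = 2 × 1.602×10⁻¹⁹ × 5.77×10⁻⁶ × 3.37×10⁴ = 6.23×10⁻²⁰ A²
I_n = √(6.23×10⁻²⁰) = 2.50×10⁻¹⁰ A = 250 pA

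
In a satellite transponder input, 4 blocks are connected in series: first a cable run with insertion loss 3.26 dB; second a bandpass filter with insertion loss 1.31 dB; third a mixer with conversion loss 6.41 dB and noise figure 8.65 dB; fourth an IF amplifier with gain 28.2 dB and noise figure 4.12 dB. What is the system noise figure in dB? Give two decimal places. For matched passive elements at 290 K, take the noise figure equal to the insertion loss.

16.11 dB

Convert to linear (a loss of L dB is a gain of −L dB): F_i = 10^(NF_i/10), G_i = 10^(G_i,dB/10)
  Stage 1: F_1 = 10^(3.26/10) = 2.118, G_1 = 10^(−3.26/10) = 0.4721
  Stage 2: F_2 = 10^(1.31/10) = 1.352, G_2 = 10^(−1.31/10) = 0.7396
  Stage 3: F_3 = 10^(8.65/10) = 7.328, G_3 = 10^(−6.41/10) = 0.2286
  Stage 4: F_4 = 10^(4.12/10) = 2.582, G_4 = 10^(28.2/10) = 660.7
Friis cascade:
  F = 2.118 + (1.352 − 1)/0.4721 + (7.328 − 1)/0.3491 + (2.582 − 1)/0.07980 = 40.82
NF = 10 log₁₀(40.82) = 16.11 dB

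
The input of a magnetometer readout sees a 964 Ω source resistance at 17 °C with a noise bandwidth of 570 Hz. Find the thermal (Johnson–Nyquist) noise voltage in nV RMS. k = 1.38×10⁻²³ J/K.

93.8 nV

T = 17 °C + 273.15 = 290.15 K
V_n = √(4kTRB)
4kTRB = 4 × 1.38×10⁻²³ × 290.15 × 9.64×10² × 5.70×10² = 8.80×10⁻¹⁵ V²
V_n = √(8.80×10⁻¹⁵) = 9.38×10⁻⁸ V = 93.8 nV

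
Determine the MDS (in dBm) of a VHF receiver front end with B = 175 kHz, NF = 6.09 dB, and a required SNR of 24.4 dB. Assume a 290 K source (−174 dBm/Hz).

−91.1 dBm

Sensitivity = −174 + 10 log₁₀(B) + NF + SNR_min
= −174 + 52.43 + 6.09 + 24.4
= −91.08 dBm → −91.1 dBm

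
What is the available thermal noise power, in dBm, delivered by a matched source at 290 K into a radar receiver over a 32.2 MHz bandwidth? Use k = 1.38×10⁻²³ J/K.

P_n = kTB = 1.38×10⁻²³ × 290 × 3.22×10⁷ = 1.29×10⁻¹³ W
In dBm: 10 log₁₀(1.29×10⁻¹³ / 10⁻³) = −98.9 dBm

−98.9 dBm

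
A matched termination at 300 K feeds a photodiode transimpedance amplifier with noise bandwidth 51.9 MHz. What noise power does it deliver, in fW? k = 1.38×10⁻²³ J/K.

215 fW

P_n = kTB = 1.38×10⁻²³ × 300 × 5.19×10⁷ = 2.15×10⁻¹³ W = 215 fW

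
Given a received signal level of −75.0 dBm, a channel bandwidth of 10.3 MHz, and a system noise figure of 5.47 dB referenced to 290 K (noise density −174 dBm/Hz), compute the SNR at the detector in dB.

23.4 dB

Noise floor: N = −174 + 10 log₁₀(B) + NF
10 log₁₀(1.03×10⁷) = 70.13 dB
N = −174 + 70.13 + 5.47 = −98.40 dBm
SNR = P_sig − N = −75.0 − (−98.40) = 23.40 dB → 23.4 dB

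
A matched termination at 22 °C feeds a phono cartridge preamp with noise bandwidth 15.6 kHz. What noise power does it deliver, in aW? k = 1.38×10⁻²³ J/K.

63.5 aW

T = 22 °C + 273.15 = 295.15 K
P_n = kTB = 1.38×10⁻²³ × 295.15 × 1.56×10⁴ = 6.35×10⁻¹⁷ W = 63.5 aW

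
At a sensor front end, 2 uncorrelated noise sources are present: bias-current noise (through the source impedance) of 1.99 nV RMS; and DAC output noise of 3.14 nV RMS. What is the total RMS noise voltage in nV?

Uncorrelated sources add in power (mean-square): V_tot = √(ΣV_i²)
V_tot = √[(1.99×10⁻⁹)² + (3.14×10⁻⁹)²] = 3.72×10⁻⁹ V = 3.72 nV

3.72 nV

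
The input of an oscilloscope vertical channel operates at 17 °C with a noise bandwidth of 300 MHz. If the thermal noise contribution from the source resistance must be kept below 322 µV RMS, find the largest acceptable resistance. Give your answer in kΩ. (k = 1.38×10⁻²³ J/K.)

T = 17 °C + 273.15 = 290.15 K
Johnson–Nyquist: V_n = √(4kTRB) ⇒ R = V_n² / (4kTB)
4kTB = 4 × 1.38×10⁻²³ × 290.15 × 3.00×10⁸ = 4.80×10⁻¹²
R = (3.22×10⁻⁴)² / 4.80×10⁻¹² = 2.16×10⁴ Ω = 21.6 kΩ

21.6 kΩ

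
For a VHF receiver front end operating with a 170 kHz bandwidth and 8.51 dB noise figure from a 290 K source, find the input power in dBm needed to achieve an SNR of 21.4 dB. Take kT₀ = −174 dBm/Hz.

−91.8 dBm

Sensitivity = −174 + 10 log₁₀(B) + NF + SNR_min
= −174 + 52.3 + 8.51 + 21.4
= −91.79 dBm → −91.8 dBm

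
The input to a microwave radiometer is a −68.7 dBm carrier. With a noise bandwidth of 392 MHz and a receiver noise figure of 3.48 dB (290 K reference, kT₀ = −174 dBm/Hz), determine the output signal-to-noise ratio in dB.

Noise floor: N = −174 + 10 log₁₀(B) + NF
10 log₁₀(3.92×10⁸) = 85.93 dB
N = −174 + 85.93 + 3.48 = −84.59 dBm
SNR = P_sig − N = −68.7 − (−84.59) = 15.89 dB → 15.9 dB

15.9 dB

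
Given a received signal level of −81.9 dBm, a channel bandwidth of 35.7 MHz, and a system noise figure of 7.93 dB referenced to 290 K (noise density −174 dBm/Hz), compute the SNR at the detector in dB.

8.6 dB

Noise floor: N = −174 + 10 log₁₀(B) + NF
10 log₁₀(3.57×10⁷) = 75.53 dB
N = −174 + 75.53 + 7.93 = −90.54 dBm
SNR = P_sig − N = −81.9 − (−90.54) = 8.64 dB → 8.6 dB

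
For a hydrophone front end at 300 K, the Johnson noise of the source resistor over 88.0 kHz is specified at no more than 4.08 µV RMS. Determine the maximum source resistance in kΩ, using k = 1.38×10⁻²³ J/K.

11.4 kΩ

Johnson–Nyquist: V_n = √(4kTRB) ⇒ R = V_n² / (4kTB)
4kTB = 4 × 1.38×10⁻²³ × 300 × 8.80×10⁴ = 1.46×10⁻¹⁵
R = (4.08×10⁻⁶)² / 1.46×10⁻¹⁵ = 1.14×10⁴ Ω = 11.4 kΩ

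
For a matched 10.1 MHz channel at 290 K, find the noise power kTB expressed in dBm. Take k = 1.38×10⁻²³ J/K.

P_n = kTB = 1.38×10⁻²³ × 290 × 1.01×10⁷ = 4.04×10⁻¹⁴ W
In dBm: 10 log₁₀(4.04×10⁻¹⁴ / 10⁻³) = −103.9 dBm

−103.9 dBm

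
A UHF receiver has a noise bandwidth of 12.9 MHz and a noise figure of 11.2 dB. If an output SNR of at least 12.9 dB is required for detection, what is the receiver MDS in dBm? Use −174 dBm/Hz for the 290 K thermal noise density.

Sensitivity = −174 + 10 log₁₀(B) + NF + SNR_min
= −174 + 71.11 + 11.2 + 12.9
= −78.79 dBm → −78.8 dBm

−78.8 dBm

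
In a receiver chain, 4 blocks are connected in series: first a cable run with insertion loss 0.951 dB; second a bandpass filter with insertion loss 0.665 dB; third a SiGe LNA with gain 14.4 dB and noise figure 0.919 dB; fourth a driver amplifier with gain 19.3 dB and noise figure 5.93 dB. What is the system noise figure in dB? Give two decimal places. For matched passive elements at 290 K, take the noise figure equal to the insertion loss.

2.89 dB

Convert to linear (a loss of L dB is a gain of −L dB): F_i = 10^(NF_i/10), G_i = 10^(G_i,dB/10)
  Stage 1: F_1 = 10^(0.951/10) = 1.245, G_1 = 10^(−0.951/10) = 0.8033
  Stage 2: F_2 = 10^(0.665/10) = 1.165, G_2 = 10^(−0.665/10) = 0.8580
  Stage 3: F_3 = 10^(0.919/10) = 1.236, G_3 = 10^(14.4/10) = 27.54
  Stage 4: F_4 = 10^(5.93/10) = 3.917, G_4 = 10^(19.3/10) = 85.11
Friis cascade:
  F = 1.245 + (1.165 − 1)/0.8033 + (1.236 − 1)/0.6893 + (3.917 − 1)/18.98 = 1.946
NF = 10 log₁₀(1.946) = 2.89 dB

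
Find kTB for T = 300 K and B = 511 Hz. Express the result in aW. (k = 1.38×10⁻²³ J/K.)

P_n = kTB = 1.38×10⁻²³ × 300 × 5.11×10² = 2.12×10⁻¹⁸ W = 2.12 aW

2.12 aW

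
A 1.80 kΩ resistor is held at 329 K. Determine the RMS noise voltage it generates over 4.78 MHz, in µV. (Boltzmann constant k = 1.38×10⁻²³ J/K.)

12.5 µV

V_n = √(4kTRB)
4kTRB = 4 × 1.38×10⁻²³ × 329 × 1.80×10³ × 4.78×10⁶ = 1.56×10⁻¹⁰ V²
V_n = √(1.56×10⁻¹⁰) = 1.25×10⁻⁵ V = 12.5 µV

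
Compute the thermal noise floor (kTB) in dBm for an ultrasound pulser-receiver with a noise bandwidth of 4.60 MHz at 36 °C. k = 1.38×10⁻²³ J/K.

T = 36 °C + 273.15 = 309.15 K
P_n = kTB = 1.38×10⁻²³ × 309.15 × 4.60×10⁶ = 1.96×10⁻¹⁴ W
In dBm: 10 log₁₀(1.96×10⁻¹⁴ / 10⁻³) = −107.1 dBm

−107.1 dBm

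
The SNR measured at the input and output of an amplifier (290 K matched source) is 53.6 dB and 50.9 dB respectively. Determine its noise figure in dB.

NF (dB) = SNR_in(dB) − SNR_out(dB) when the source is at T₀
NF = 53.6 − 50.9 = 2.7 dB

2.7 dB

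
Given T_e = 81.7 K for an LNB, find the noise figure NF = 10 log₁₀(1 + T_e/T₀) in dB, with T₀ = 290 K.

F = 1 + T_e/T₀ = 1 + 81.7/290 = 1.28172
NF = 10 log₁₀(1.28172) = 1.08 dB

1.08 dB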